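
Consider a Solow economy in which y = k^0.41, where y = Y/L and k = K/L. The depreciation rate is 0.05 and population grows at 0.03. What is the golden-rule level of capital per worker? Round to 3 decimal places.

k_gold ≈ 15.954

Break-even investment rate: n + δ = 0.03 + 0.05 = 0.08.
Maximizing c = f(k) − (n+δ)·k gives f'(k) = n+δ, i.e. 0.41·k^(0.41−1) = 0.08, so k_gold = (0.41/0.08)^(1/0.59) ≈ 15.9541.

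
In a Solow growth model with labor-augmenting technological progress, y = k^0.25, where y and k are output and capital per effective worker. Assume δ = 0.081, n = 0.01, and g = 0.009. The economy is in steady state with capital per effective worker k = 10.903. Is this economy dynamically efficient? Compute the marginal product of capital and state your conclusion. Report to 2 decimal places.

dynamically inefficient; MPK ≈ 0.04

Capital per effective worker breaks even when investment replaces (n + g + δ)·k; here n + g + δ = 0.1.
MPK = 0.25·k^(0.25−1) = 0.25·10.903^(-0.75) ≈ 0.0417.
MPK < 0.1, so the economy is dynamically inefficient (over-saving).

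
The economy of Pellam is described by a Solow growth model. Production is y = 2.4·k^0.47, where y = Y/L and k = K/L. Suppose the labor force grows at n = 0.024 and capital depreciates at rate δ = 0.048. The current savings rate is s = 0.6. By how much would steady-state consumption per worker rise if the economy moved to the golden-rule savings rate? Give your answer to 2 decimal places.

Δc ≈ 0.92

The effective depreciation rate is n + δ = 0.024 + 0.048 = 0.072.
Current steady state (s = 0.6): k* = (0.6·2.4/0.072)^(1/0.53) ≈ 284.9532, y* = 2.4·284.9532^0.47 ≈ 34.1944, c* = (1−0.6)·34.1944 ≈ 13.6778.
Golden rule sets MPK = n+δ: 0.47·2.4·k^(0.47−1) = 0.072, so k_gold = (0.47·2.4/0.072)^(1/0.53) ≈ 179.7516.
y_gold = 2.4·179.7516^0.47 ≈ 27.5364, c_gold = y_gold − 0.072·k_gold ≈ 14.5943.
Gain: Δc = 14.5943 − 13.6778 ≈ 0.9165.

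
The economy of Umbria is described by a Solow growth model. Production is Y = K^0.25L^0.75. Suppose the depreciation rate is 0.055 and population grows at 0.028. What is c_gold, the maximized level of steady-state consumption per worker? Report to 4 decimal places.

Break-even investment rate: n + δ = 0.028 + 0.055 = 0.083.
Maximizing c = f(k) − (n+δ)·k gives f'(k) = n+δ, i.e. 0.25·k^(0.25−1) = 0.083, so k_gold = (0.25/0.083)^(1/0.75) ≈ 4.3499.
y_gold = 4.3499^0.25 ≈ 1.4442.
c_gold = y_gold − (n+δ)·k_gold = 1.4442 − 0.083·4.3499 ≈ 1.0831.

c_gold ≈ 1.0831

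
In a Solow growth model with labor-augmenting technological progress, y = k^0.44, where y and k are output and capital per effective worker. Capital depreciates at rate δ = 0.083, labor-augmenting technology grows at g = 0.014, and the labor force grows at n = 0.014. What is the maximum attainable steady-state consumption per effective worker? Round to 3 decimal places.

c_gold ≈ 1.653

n + g + δ = 0.014 + 0.014 + 0.083 = 0.111.
At the golden rule the marginal product of capital equals n+g+δ: 0.44·k^(0.44−1) = 0.111. Solving, k_gold = (0.44/0.111)^(1/0.56) ≈ 11.6974.
y_gold = 11.6974^0.44 ≈ 2.9509.
c_gold = y_gold − (n+g+δ)·k_gold = 2.9509 − 0.111·11.6974 ≈ 1.6525.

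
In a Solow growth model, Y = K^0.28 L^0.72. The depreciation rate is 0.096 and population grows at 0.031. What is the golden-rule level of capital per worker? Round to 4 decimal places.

k_gold ≈ 2.9983

n + δ = 0.031 + 0.096 = 0.127.
Golden rule sets MPK = n+δ: 0.28·k^(0.28−1) = 0.127, so k_gold = (0.28/0.127)^(1/0.72) ≈ 2.9983.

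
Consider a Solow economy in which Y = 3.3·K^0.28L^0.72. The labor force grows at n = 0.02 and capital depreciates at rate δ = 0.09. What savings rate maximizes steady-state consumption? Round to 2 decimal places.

The effective depreciation rate is n + δ = 0.02 + 0.09 = 0.11.
At the golden rule MPK = n+δ, and in any Cobb-Douglas steady state s = (n+δ)·k/y = MPK·k/y = capital's share 0.28.

s_gold = 0.28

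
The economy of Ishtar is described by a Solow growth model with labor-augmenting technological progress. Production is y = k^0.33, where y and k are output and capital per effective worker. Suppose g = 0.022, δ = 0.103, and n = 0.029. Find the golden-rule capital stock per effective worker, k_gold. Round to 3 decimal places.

Break-even investment rate: n + g + δ = 0.029 + 0.022 + 0.103 = 0.154.
At the golden rule the marginal product of capital equals n+g+δ: 0.33·k^(0.33−1) = 0.154. Solving, k_gold = (0.33/0.154)^(1/0.67) ≈ 3.1190.

k_gold ≈ 3.119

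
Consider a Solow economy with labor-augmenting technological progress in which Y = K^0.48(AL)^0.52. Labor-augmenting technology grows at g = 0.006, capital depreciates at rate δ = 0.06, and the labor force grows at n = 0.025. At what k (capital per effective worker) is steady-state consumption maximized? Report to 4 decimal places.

k_gold ≈ 24.4819

The effective depreciation rate is n + g + δ = 0.025 + 0.006 + 0.06 = 0.091.
Golden rule sets MPK = n+g+δ: 0.48·k^(0.48−1) = 0.091, so k_gold = (0.48/0.091)^(1/0.52) ≈ 24.4819.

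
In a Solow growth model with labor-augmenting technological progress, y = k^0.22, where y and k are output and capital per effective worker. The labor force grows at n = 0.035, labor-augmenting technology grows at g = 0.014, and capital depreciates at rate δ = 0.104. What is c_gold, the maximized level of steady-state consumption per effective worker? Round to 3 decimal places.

c_gold ≈ 0.864

The effective depreciation rate is n + g + δ = 0.035 + 0.014 + 0.104 = 0.153.
Setting f'(k) = n+g+δ gives 0.22·k^(0.22−1) = 0.153, hence k_gold = (0.22/0.153)^(1/0.78) ≈ 1.5930.
y_gold = 1.5930^0.22 ≈ 1.1079.
c_gold = y_gold − (n+g+δ)·k_gold = 1.1079 − 0.153·1.5930 ≈ 0.8641.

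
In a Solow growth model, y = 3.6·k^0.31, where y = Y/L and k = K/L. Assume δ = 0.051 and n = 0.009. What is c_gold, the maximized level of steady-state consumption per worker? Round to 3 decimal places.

c_gold ≈ 9.237

Break-even investment rate: n + δ = 0.009 + 0.051 = 0.06.
At the golden rule the marginal product of capital equals n+δ: 0.31·3.6·k^(0.31−1) = 0.06. Solving, k_gold = (0.31·3.6/0.06)^(1/0.69) ≈ 69.1630.
y_gold = 3.6·69.1630^0.31 ≈ 13.3864.
c_gold = y_gold − (n+δ)·k_gold = 13.3864 − 0.06·69.1630 ≈ 9.2366.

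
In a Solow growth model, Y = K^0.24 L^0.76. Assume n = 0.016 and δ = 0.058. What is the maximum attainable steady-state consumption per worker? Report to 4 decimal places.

Break-even investment rate: n + δ = 0.016 + 0.058 = 0.074.
At the golden rule the marginal product of capital equals n+δ: 0.24·k^(0.24−1) = 0.074. Solving, k_gold = (0.24/0.074)^(1/0.76) ≈ 4.7026.
y_gold = 4.7026^0.24 ≈ 1.4500.
c_gold = y_gold − (n+δ)·k_gold = 1.4500 − 0.074·4.7026 ≈ 1.1020.

c_gold ≈ 1.1020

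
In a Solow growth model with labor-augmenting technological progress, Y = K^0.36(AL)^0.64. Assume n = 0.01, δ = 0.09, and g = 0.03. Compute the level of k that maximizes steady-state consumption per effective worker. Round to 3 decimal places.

Capital per effective worker breaks even when investment replaces (n + g + δ)·k; here n + g + δ = 0.13.
Golden rule sets MPK = n+g+δ: 0.36·k^(0.36−1) = 0.13, so k_gold = (0.36/0.13)^(1/0.64) ≈ 4.9112.

k_gold ≈ 4.911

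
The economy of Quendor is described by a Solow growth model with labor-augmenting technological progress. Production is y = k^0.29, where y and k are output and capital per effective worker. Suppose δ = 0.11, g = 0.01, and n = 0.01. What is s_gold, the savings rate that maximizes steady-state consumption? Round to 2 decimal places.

The effective depreciation rate is n + g + δ = 0.01 + 0.01 + 0.11 = 0.13.
At the golden rule MPK = n+g+δ, and in any Cobb-Douglas steady state s = (n+g+δ)·k/y = MPK·k/y = capital's share 0.29.

s_gold = 0.29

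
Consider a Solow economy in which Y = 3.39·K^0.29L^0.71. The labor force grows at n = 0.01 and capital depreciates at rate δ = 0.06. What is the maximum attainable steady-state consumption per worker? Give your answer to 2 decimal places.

The effective depreciation rate is n + δ = 0.01 + 0.06 = 0.07.
At the golden rule the marginal product of capital equals n+δ: 0.29·3.39·k^(0.29−1) = 0.07. Solving, k_gold = (0.29·3.39/0.07)^(1/0.71) ≈ 41.3235.
y_gold = 3.39·41.3235^0.29 ≈ 9.9746.
c_gold = y_gold − (n+δ)·k_gold = 9.9746 − 0.07·41.3235 ≈ 7.0820.

c_gold ≈ 7.08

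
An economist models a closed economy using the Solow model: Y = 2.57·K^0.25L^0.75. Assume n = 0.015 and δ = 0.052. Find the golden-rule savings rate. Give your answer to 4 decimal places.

n + δ = 0.015 + 0.052 = 0.067.
At the golden rule MPK = n+δ, and in any Cobb-Douglas steady state s = (n+δ)·k/y = MPK·k/y = capital's share 0.25.

s_gold = 0.2500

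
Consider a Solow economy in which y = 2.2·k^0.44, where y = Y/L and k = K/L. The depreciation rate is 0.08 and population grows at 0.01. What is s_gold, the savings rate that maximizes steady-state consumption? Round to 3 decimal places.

n + δ = 0.01 + 0.08 = 0.09.
At the golden rule MPK = n+δ, and in any Cobb-Douglas steady state s = (n+δ)·k/y = MPK·k/y = capital's share 0.44.

s_gold = 0.440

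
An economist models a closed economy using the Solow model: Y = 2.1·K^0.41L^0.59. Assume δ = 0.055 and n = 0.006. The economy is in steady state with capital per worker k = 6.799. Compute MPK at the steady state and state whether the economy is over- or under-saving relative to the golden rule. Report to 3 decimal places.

under-saving; MPK ≈ 0.278

n + δ = 0.006 + 0.055 = 0.061.
MPK = 0.41·2.1·k^(0.41−1) = 0.41·2.1·6.799^(-0.59) ≈ 0.2779.
MPK > 0.061, so the economy is dynamically efficient (under-saving).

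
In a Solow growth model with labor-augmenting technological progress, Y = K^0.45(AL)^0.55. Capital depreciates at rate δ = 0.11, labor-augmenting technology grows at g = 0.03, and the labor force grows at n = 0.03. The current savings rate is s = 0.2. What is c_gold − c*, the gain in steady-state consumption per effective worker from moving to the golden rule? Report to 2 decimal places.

n + g + δ = 0.03 + 0.03 + 0.11 = 0.17.
Current steady state (s = 0.2): k* = (0.2/0.17)^(1/0.55) ≈ 1.3438, y* = 1.3438^0.45 ≈ 1.1422, c* = (1−0.2)·1.1422 ≈ 0.9138.
Golden rule sets MPK = n+g+δ: 0.45·k^(0.45−1) = 0.17, so k_gold = (0.45/0.17)^(1/0.55) ≈ 5.8703.
y_gold = 5.8703^0.45 ≈ 2.2177, c_gold = y_gold − 0.17·k_gold ≈ 1.2197.
Gain: Δc = 1.2197 − 0.9138 ≈ 0.3059.

Δc ≈ 0.31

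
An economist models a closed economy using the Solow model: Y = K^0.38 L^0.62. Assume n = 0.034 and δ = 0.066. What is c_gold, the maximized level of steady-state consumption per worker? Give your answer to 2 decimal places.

Capital per worker breaks even when investment replaces (n + δ)·k; here n + δ = 0.1.
Maximizing c = f(k) − (n+δ)·k gives f'(k) = n+δ, i.e. 0.38·k^(0.38−1) = 0.1, so k_gold = (0.38/0.1)^(1/0.62) ≈ 8.6126.
y_gold = 8.6126^0.38 ≈ 2.2665.
c_gold = y_gold − (n+δ)·k_gold = 2.2665 − 0.1·8.6126 ≈ 1.4052.

c_gold ≈ 1.41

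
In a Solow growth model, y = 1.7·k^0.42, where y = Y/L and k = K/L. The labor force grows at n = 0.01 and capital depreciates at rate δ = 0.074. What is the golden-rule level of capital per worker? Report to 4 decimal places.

Break-even investment rate: n + δ = 0.01 + 0.074 = 0.084.
At the golden rule the marginal product of capital equals n+δ: 0.42·1.7·k^(0.42−1) = 0.084. Solving, k_gold = (0.42·1.7/0.084)^(1/0.58) ≈ 40.0356.

k_gold ≈ 40.0356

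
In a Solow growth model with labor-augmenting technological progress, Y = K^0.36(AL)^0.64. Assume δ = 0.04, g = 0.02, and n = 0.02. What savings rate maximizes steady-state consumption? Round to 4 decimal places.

Capital per effective worker breaks even when investment replaces (n + g + δ)·k; here n + g + δ = 0.08.
At the golden rule MPK = n+g+δ, and in any Cobb-Douglas steady state s = (n+g+δ)·k/y = MPK·k/y = capital's share 0.36.

s_gold = 0.3600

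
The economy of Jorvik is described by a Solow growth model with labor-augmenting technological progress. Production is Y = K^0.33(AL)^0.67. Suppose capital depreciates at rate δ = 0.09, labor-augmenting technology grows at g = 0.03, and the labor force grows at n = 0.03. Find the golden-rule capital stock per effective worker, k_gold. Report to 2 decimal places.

k_gold ≈ 3.24

n + g + δ = 0.03 + 0.03 + 0.09 = 0.15.
Maximizing c = f(k) − (n+g+δ)·k gives f'(k) = n+g+δ, i.e. 0.33·k^(0.33−1) = 0.15, so k_gold = (0.33/0.15)^(1/0.67) ≈ 3.2440.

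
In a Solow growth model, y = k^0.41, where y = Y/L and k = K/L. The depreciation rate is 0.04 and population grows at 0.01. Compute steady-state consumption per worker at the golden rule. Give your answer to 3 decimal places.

c_gold ≈ 2.546

n + δ = 0.01 + 0.04 = 0.05.
Maximizing c = f(k) − (n+δ)·k gives f'(k) = n+δ, i.e. 0.41·k^(0.41−1) = 0.05, so k_gold = (0.41/0.05)^(1/0.59) ≈ 35.3865.
y_gold = 35.3865^0.41 ≈ 4.3154.
c_gold = y_gold − (n+δ)·k_gold = 4.3154 − 0.05·35.3865 ≈ 2.5461.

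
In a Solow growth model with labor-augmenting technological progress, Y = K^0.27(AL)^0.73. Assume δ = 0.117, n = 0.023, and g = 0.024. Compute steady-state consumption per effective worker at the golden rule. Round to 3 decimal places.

The effective depreciation rate is n + g + δ = 0.023 + 0.024 + 0.117 = 0.164.
Maximizing c = f(k) − (n+g+δ)·k gives f'(k) = n+g+δ, i.e. 0.27·k^(0.27−1) = 0.164, so k_gold = (0.27/0.164)^(1/0.73) ≈ 1.9797.
y_gold = 1.9797^0.27 ≈ 1.2025.
c_gold = y_gold − (n+g+δ)·k_gold = 1.2025 − 0.164·1.9797 ≈ 0.8778.

c_gold ≈ 0.878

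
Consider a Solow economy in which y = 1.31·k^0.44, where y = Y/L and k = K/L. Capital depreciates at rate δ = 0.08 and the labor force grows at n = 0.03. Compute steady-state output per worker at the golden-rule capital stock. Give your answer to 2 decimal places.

Capital per worker breaks even when investment replaces (n + δ)·k; here n + δ = 0.11.
Setting f'(k) = n+δ gives 0.44·1.31·k^(0.44−1) = 0.11, hence k_gold = (0.44·1.31/0.11)^(1/0.56) ≈ 19.2540.
Output: y_gold = 1.31·k_gold^0.44 = 1.31·19.2540^0.44 ≈ 4.8135.

y_gold ≈ 4.81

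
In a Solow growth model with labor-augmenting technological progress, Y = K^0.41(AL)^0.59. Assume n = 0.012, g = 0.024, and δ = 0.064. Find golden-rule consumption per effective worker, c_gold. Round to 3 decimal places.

c_gold ≈ 1.573

Break-even investment rate: n + g + δ = 0.012 + 0.024 + 0.064 = 0.1.
At the golden rule the marginal product of capital equals n+g+δ: 0.41·k^(0.41−1) = 0.1. Solving, k_gold = (0.41/0.1)^(1/0.59) ≈ 10.9299.
y_gold = 10.9299^0.41 ≈ 2.6658.
c_gold = y_gold − (n+g+δ)·k_gold = 2.6658 − 0.1·10.9299 ≈ 1.5728.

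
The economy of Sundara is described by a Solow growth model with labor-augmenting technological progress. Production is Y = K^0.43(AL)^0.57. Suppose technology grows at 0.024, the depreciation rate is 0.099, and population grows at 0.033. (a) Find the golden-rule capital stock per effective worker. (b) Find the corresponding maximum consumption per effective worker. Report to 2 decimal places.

Capital per effective worker breaks even when investment replaces (n + g + δ)·k; here n + g + δ = 0.156.
At the golden rule the marginal product of capital equals n+g+δ: 0.43·k^(0.43−1) = 0.156. Solving, k_gold = (0.43/0.156)^(1/0.57) ≈ 5.9229.
y_gold = 5.9229^0.43 ≈ 2.1488; c_gold = y_gold − 0.156·k_gold ≈ 1.2248.

(a) k_gold ≈ 5.92; (b) c_gold ≈ 1.22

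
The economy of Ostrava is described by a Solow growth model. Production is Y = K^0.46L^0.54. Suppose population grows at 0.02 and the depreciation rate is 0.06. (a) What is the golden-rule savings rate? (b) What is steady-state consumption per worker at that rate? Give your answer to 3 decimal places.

(a) s_gold = 0.460; (b) c_gold ≈ 2.396

Capital per worker breaks even when investment replaces (n + δ)·k; here n + δ = 0.08.
For Cobb-Douglas, s_gold equals capital's share: s_gold = 0.46.
Maximizing c = f(k) − (n+δ)·k gives f'(k) = n+δ, i.e. 0.46·k^(0.46−1) = 0.08, so k_gold = (0.46/0.08)^(1/0.54) ≈ 25.5148.
y_gold = 25.5148^0.46 ≈ 4.4374; c_gold = (1−0.46)·y_gold ≈ 2.3962.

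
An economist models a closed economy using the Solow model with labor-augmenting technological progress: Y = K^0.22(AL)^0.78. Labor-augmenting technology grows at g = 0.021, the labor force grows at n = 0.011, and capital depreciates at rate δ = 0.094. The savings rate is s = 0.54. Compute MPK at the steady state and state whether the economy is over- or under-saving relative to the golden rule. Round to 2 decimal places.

over-saving; MPK ≈ 0.05

n + g + δ = 0.011 + 0.021 + 0.094 = 0.126.
Steady-state k*: s·k^0.22 = 0.126·k gives k* = (0.54/0.126)^(1/0.78) ≈ 6.4608.
MPK = 0.22·6.4608^(-0.78) ≈ 0.0513.
MPK < n+g+δ = 0.126, so the economy is dynamically inefficient (over-saving).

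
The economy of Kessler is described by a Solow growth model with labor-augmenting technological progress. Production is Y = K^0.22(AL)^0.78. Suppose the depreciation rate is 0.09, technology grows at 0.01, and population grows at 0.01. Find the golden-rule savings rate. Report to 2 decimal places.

s_gold = 0.22

n + g + δ = 0.01 + 0.01 + 0.09 = 0.11.
At the golden rule MPK = n+g+δ, and in any Cobb-Douglas steady state s = (n+g+δ)·k/y = MPK·k/y = capital's share 0.22.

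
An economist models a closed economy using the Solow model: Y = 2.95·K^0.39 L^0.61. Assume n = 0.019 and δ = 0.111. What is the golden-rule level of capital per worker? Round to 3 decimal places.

Capital per worker breaks even when investment replaces (n + δ)·k; here n + δ = 0.13.
Setting f'(k) = n+δ gives 0.39·2.95·k^(0.39−1) = 0.13, hence k_gold = (0.39·2.95/0.13)^(1/0.61) ≈ 35.6752.

k_gold ≈ 35.675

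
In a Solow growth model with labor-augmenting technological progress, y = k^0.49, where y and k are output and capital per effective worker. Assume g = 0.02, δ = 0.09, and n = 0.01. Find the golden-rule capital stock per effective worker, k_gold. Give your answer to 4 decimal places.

k_gold ≈ 15.7786

n + g + δ = 0.01 + 0.02 + 0.09 = 0.12.
At the golden rule the marginal product of capital equals n+g+δ: 0.49·k^(0.49−1) = 0.12. Solving, k_gold = (0.49/0.12)^(1/0.51) ≈ 15.7786.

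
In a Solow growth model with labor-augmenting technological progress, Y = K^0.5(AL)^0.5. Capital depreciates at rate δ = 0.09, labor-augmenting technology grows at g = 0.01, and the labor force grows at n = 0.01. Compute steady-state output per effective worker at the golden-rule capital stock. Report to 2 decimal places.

Break-even investment rate: n + g + δ = 0.01 + 0.01 + 0.09 = 0.11.
Golden rule sets MPK = n+g+δ: 0.5·k^(0.5−1) = 0.11, so k_gold = (0.5/0.11)^(1/0.5) ≈ 20.6612.
Output: y_gold = k_gold^0.5 = 20.6612^0.5 ≈ 4.5455.

y_gold ≈ 4.55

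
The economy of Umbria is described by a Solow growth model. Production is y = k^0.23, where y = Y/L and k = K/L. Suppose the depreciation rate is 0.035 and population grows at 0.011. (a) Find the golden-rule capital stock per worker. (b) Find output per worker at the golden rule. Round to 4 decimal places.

n + δ = 0.011 + 0.035 = 0.046.
At the golden rule the marginal product of capital equals n+δ: 0.23·k^(0.23−1) = 0.046. Solving, k_gold = (0.23/0.046)^(1/0.77) ≈ 8.0864.
y_gold = 8.0864^0.23 ≈ 1.6173.

(a) k_gold ≈ 8.0864; (b) y_gold ≈ 1.6173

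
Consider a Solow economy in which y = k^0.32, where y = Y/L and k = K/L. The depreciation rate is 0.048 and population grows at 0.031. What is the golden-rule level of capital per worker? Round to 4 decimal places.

k_gold ≈ 7.8238

The effective depreciation rate is n + δ = 0.031 + 0.048 = 0.079.
Golden rule sets MPK = n+δ: 0.32·k^(0.32−1) = 0.079, so k_gold = (0.32/0.079)^(1/0.68) ≈ 7.8238.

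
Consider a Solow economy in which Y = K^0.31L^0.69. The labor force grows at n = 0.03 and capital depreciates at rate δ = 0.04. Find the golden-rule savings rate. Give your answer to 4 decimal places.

s_gold = 0.3100

Break-even investment rate: n + δ = 0.03 + 0.04 = 0.07.
At the golden rule MPK = n+δ, and in any Cobb-Douglas steady state s = (n+δ)·k/y = MPK·k/y = capital's share 0.31.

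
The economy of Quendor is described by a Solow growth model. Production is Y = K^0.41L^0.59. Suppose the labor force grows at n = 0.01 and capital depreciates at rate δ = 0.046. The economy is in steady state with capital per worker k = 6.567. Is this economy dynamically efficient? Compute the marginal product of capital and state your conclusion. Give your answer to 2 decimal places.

The effective depreciation rate is n + δ = 0.01 + 0.046 = 0.056.
MPK = 0.41·k^(0.41−1) = 0.41·6.567^(-0.59) ≈ 0.1351.
MPK > 0.056, so the economy is dynamically efficient (under-saving).

dynamically efficient; MPK ≈ 0.14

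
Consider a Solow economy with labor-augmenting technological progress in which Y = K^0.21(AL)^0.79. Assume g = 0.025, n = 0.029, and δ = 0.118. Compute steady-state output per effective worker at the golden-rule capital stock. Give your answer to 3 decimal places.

n + g + δ = 0.029 + 0.025 + 0.118 = 0.172.
Maximizing c = f(k) − (n+g+δ)·k gives f'(k) = n+g+δ, i.e. 0.21·k^(0.21−1) = 0.172, so k_gold = (0.21/0.172)^(1/0.79) ≈ 1.2875.
Output: y_gold = k_gold^0.21 = 1.2875^0.21 ≈ 1.0545.

y_gold ≈ 1.054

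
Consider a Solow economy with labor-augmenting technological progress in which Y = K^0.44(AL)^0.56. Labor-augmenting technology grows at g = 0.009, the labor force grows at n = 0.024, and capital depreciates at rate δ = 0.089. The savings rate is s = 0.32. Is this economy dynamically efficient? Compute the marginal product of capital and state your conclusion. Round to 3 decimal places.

n + g + δ = 0.024 + 0.009 + 0.089 = 0.122.
Steady-state k*: s·k^0.44 = 0.122·k gives k* = (0.32/0.122)^(1/0.56) ≈ 5.5955.
MPK = 0.44·5.5955^(-0.56) ≈ 0.1677.
MPK > n+g+δ = 0.122, so the economy is dynamically efficient (under-saving).

dynamically efficient; MPK ≈ 0.168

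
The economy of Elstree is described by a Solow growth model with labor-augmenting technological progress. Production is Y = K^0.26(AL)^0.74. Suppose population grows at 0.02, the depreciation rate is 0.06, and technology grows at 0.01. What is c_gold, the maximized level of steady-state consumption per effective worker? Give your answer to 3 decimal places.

c_gold ≈ 1.074

n + g + δ = 0.02 + 0.01 + 0.06 = 0.09.
At the golden rule the marginal product of capital equals n+g+δ: 0.26·k^(0.26−1) = 0.09. Solving, k_gold = (0.26/0.09)^(1/0.74) ≈ 4.1938.
y_gold = 4.1938^0.26 ≈ 1.4517.
c_gold = y_gold − (n+g+δ)·k_gold = 1.4517 − 0.09·4.1938 ≈ 1.0743.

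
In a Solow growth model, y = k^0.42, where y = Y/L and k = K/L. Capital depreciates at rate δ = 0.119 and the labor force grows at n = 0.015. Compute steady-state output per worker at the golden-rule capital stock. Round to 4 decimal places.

Break-even investment rate: n + δ = 0.015 + 0.119 = 0.134.
Golden rule sets MPK = n+δ: 0.42·k^(0.42−1) = 0.134, so k_gold = (0.42/0.134)^(1/0.58) ≈ 7.1684.
Output: y_gold = k_gold^0.42 = 7.1684^0.42 ≈ 2.2871.

y_gold ≈ 2.2871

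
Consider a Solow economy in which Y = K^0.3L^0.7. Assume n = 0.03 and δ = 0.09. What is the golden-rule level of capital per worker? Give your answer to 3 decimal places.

k_gold ≈ 3.702

Break-even investment rate: n + δ = 0.03 + 0.09 = 0.12.
Setting f'(k) = n+δ gives 0.3·k^(0.3−1) = 0.12, hence k_gold = (0.3/0.12)^(1/0.7) ≈ 3.7024.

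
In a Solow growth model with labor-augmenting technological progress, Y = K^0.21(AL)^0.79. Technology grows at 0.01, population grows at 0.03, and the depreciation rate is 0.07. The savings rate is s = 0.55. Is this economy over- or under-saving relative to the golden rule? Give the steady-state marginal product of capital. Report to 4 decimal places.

over-saving; MPK ≈ 0.0420

Break-even investment rate: n + g + δ = 0.03 + 0.01 + 0.07 = 0.11.
Steady-state k*: s·k^0.21 = 0.11·k gives k* = (0.55/0.11)^(1/0.79) ≈ 7.6696.
MPK = 0.21·7.6696^(-0.79) ≈ 0.0420.
MPK < n+g+δ = 0.11, so the economy is dynamically inefficient (over-saving).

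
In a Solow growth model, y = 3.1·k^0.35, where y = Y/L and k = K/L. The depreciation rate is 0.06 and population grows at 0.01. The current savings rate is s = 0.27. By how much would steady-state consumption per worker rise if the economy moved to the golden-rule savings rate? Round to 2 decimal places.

Break-even investment rate: n + δ = 0.01 + 0.06 = 0.07.
Current steady state (s = 0.27): k* = (0.27·3.1/0.07)^(1/0.65) ≈ 45.4871, y* = 3.1·45.4871^0.35 ≈ 11.7930, c* = (1−0.27)·11.7930 ≈ 8.6089.
At the golden rule the marginal product of capital equals n+δ: 0.35·3.1·k^(0.35−1) = 0.07. Solving, k_gold = (0.35·3.1/0.07)^(1/0.65) ≈ 67.8078.
y_gold = 3.1·67.8078^0.35 ≈ 13.5616, c_gold = y_gold − 0.07·k_gold ≈ 8.8150.
Gain: Δc = 8.8150 − 8.6089 ≈ 0.2062.

Δc ≈ 0.21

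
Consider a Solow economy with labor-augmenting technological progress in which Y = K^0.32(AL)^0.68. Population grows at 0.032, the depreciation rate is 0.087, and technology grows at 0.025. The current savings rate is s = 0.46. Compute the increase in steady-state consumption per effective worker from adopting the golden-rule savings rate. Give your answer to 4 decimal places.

The effective depreciation rate is n + g + δ = 0.032 + 0.025 + 0.087 = 0.144.
Current steady state (s = 0.46): k* = (0.46/0.144)^(1/0.68) ≈ 5.5177, y* = 5.5177^0.32 ≈ 1.7273, c* = (1−0.46)·1.7273 ≈ 0.9327.
Maximizing c = f(k) − (n+g+δ)·k gives f'(k) = n+g+δ, i.e. 0.32·k^(0.32−1) = 0.144, so k_gold = (0.32/0.144)^(1/0.68) ≈ 3.2358.
y_gold = 3.2358^0.32 ≈ 1.4561, c_gold = y_gold − 0.144·k_gold ≈ 0.9902.
Gain: Δc = 0.9902 − 0.9327 ≈ 0.0574.

Δc ≈ 0.0574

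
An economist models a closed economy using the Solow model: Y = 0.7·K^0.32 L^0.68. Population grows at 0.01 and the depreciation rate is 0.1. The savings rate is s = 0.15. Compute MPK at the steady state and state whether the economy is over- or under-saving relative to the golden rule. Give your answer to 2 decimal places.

under-saving; MPK ≈ 0.23

Break-even investment rate: n + δ = 0.01 + 0.1 = 0.11.
Steady-state k*: s·A·k^0.32 = 0.11·k gives k* = (0.15·0.7/0.11)^(1/0.68) ≈ 0.9339.
MPK = 0.32·0.7·0.9339^(-0.68) ≈ 0.2347.
MPK > n+δ = 0.11, so the economy is dynamically efficient (under-saving).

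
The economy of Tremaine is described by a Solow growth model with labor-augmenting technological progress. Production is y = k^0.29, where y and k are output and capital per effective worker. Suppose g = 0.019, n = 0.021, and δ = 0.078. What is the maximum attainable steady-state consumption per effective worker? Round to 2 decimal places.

c_gold ≈ 1.03

The effective depreciation rate is n + g + δ = 0.021 + 0.019 + 0.078 = 0.118.
Maximizing c = f(k) − (n+g+δ)·k gives f'(k) = n+g+δ, i.e. 0.29·k^(0.29−1) = 0.118, so k_gold = (0.29/0.118)^(1/0.71) ≈ 3.5483.
y_gold = 3.5483^0.29 ≈ 1.4438.
c_gold = y_gold − (n+g+δ)·k_gold = 1.4438 − 0.118·3.5483 ≈ 1.0251.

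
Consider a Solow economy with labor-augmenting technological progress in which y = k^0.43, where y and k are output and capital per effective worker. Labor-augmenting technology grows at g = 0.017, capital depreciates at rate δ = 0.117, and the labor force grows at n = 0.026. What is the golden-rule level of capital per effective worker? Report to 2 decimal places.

Capital per effective worker breaks even when investment replaces (n + g + δ)·k; here n + g + δ = 0.16.
Setting f'(k) = n+g+δ gives 0.43·k^(0.43−1) = 0.16, hence k_gold = (0.43/0.16)^(1/0.57) ≈ 5.6656.

k_gold ≈ 5.67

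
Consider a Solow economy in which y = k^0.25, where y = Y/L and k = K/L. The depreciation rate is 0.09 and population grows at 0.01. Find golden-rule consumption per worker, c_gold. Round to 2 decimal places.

n + δ = 0.01 + 0.09 = 0.1.
Golden rule sets MPK = n+δ: 0.25·k^(0.25−1) = 0.1, so k_gold = (0.25/0.1)^(1/0.75) ≈ 3.3930.
y_gold = 3.3930^0.25 ≈ 1.3572.
c_gold = y_gold − (n+δ)·k_gold = 1.3572 − 0.1·3.3930 ≈ 1.0179.

c_gold ≈ 1.02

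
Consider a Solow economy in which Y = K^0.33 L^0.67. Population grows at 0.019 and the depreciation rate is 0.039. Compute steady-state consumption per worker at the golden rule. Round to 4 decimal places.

Capital per worker breaks even when investment replaces (n + δ)·k; here n + δ = 0.058.
Maximizing c = f(k) − (n+δ)·k gives f'(k) = n+δ, i.e. 0.33·k^(0.33−1) = 0.058, so k_gold = (0.33/0.058)^(1/0.67) ≈ 13.3966.
y_gold = 13.3966^0.33 ≈ 2.3546.
c_gold = y_gold − (n+δ)·k_gold = 2.3546 − 0.058·13.3966 ≈ 1.5775.

c_gold ≈ 1.5775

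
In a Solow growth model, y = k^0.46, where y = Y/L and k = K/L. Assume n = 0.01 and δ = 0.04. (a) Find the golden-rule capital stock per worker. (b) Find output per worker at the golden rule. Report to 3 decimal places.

The effective depreciation rate is n + δ = 0.01 + 0.04 = 0.05.
Golden rule sets MPK = n+δ: 0.46·k^(0.46−1) = 0.05, so k_gold = (0.46/0.05)^(1/0.54) ≈ 60.9245.
y_gold = 60.9245^0.46 ≈ 6.6222.

(a) k_gold ≈ 60.925; (b) y_gold ≈ 6.622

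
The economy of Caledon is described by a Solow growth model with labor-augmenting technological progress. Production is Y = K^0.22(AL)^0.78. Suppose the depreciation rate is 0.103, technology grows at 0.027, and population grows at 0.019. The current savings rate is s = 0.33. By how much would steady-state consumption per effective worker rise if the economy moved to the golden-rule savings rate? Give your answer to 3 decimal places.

Δc ≈ 0.032

n + g + δ = 0.019 + 0.027 + 0.103 = 0.149.
Current steady state (s = 0.33): k* = (0.33/0.149)^(1/0.78) ≈ 2.7716, y* = 2.7716^0.22 ≈ 1.2514, c* = (1−0.33)·1.2514 ≈ 0.8384.
Golden rule sets MPK = n+g+δ: 0.22·k^(0.22−1) = 0.149, so k_gold = (0.22/0.149)^(1/0.78) ≈ 1.6480.
y_gold = 1.6480^0.22 ≈ 1.1162, c_gold = y_gold − 0.149·k_gold ≈ 0.8706.
Gain: Δc = 0.8706 − 0.8384 ≈ 0.0322.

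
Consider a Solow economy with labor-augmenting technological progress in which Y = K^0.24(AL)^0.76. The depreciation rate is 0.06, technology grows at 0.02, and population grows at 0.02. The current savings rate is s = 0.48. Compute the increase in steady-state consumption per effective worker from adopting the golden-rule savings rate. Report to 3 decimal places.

The effective depreciation rate is n + g + δ = 0.02 + 0.02 + 0.06 = 0.1.
Current steady state (s = 0.48): k* = (0.48/0.1)^(1/0.76) ≈ 7.8772, y* = 7.8772^0.24 ≈ 1.6411, c* = (1−0.48)·1.6411 ≈ 0.8534.
Setting f'(k) = n+g+δ gives 0.24·k^(0.24−1) = 0.1, hence k_gold = (0.24/0.1)^(1/0.76) ≈ 3.1643.
y_gold = 3.1643^0.24 ≈ 1.3185, c_gold = y_gold − 0.1·k_gold ≈ 1.0020.
Gain: Δc = 1.0020 − 0.8534 ≈ 0.1487.

Δc ≈ 0.149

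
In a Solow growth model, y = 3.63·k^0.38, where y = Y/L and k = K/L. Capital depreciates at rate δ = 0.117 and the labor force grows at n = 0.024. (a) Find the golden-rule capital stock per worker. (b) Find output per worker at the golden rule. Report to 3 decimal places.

(a) k_gold ≈ 39.585; (b) y_gold ≈ 14.688

Capital per worker breaks even when investment replaces (n + δ)·k; here n + δ = 0.141.
Golden rule sets MPK = n+δ: 0.38·3.63·k^(0.38−1) = 0.141, so k_gold = (0.38·3.63/0.141)^(1/0.62) ≈ 39.5853.
y_gold = 3.63·39.5853^0.38 ≈ 14.6882.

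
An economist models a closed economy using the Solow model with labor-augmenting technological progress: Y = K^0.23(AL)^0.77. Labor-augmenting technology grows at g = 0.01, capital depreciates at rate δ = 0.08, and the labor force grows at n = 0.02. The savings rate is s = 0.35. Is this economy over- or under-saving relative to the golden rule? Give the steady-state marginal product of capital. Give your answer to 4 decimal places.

The effective depreciation rate is n + g + δ = 0.02 + 0.01 + 0.08 = 0.11.
Steady-state k*: s·k^0.23 = 0.11·k gives k* = (0.35/0.11)^(1/0.77) ≈ 4.4960.
MPK = 0.23·4.4960^(-0.77) ≈ 0.0723.
MPK < n+g+δ = 0.11, so the economy is dynamically inefficient (over-saving).

over-saving; MPK ≈ 0.0723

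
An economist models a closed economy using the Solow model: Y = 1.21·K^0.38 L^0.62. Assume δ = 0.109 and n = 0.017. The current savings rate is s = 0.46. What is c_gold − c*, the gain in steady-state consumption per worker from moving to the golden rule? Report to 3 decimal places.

Δc ≈ 0.035

The effective depreciation rate is n + δ = 0.017 + 0.109 = 0.126.
Current steady state (s = 0.46): k* = (0.46·1.21/0.126)^(1/0.62) ≈ 10.9800, y* = 1.21·10.9800^0.38 ≈ 3.0076, c* = (1−0.46)·3.0076 ≈ 1.6241.
Maximizing c = f(k) − (n+δ)·k gives f'(k) = n+δ, i.e. 0.38·1.21·k^(0.38−1) = 0.126, so k_gold = (0.38·1.21/0.126)^(1/0.62) ≈ 8.0681.
y_gold = 1.21·8.0681^0.38 ≈ 2.6752, c_gold = y_gold − 0.126·k_gold ≈ 1.6586.
Gain: Δc = 1.6586 − 1.6241 ≈ 0.0346.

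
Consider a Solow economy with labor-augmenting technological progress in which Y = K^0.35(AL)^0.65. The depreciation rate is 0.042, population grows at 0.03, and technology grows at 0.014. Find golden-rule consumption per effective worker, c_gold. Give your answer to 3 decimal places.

c_gold ≈ 1.384

n + g + δ = 0.03 + 0.014 + 0.042 = 0.086.
At the golden rule the marginal product of capital equals n+g+δ: 0.35·k^(0.35−1) = 0.086. Solving, k_gold = (0.35/0.086)^(1/0.65) ≈ 8.6656.
y_gold = 8.6656^0.35 ≈ 2.1293.
c_gold = y_gold − (n+g+δ)·k_gold = 2.1293 − 0.086·8.6656 ≈ 1.3840.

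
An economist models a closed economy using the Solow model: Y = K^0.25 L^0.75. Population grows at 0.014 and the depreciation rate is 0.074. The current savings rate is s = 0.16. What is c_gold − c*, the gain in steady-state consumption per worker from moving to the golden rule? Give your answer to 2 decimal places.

Δc ≈ 0.04

The effective depreciation rate is n + δ = 0.014 + 0.074 = 0.088.
Current steady state (s = 0.16): k* = (0.16/0.088)^(1/0.75) ≈ 2.2191, y* = 2.2191^0.25 ≈ 1.2205, c* = (1−0.16)·1.2205 ≈ 1.0252.
Setting f'(k) = n+δ gives 0.25·k^(0.25−1) = 0.088, hence k_gold = (0.25/0.088)^(1/0.75) ≈ 4.0236.
y_gold = 4.0236^0.25 ≈ 1.4163, c_gold = y_gold − 0.088·k_gold ≈ 1.0622.
Gain: Δc = 1.0622 − 1.0252 ≈ 0.0370.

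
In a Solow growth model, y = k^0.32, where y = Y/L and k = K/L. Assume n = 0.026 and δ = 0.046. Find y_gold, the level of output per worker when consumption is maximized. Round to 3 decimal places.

n + δ = 0.026 + 0.046 = 0.072.
Maximizing c = f(k) − (n+δ)·k gives f'(k) = n+δ, i.e. 0.32·k^(0.32−1) = 0.072, so k_gold = (0.32/0.072)^(1/0.68) ≈ 8.9675.
Output: y_gold = k_gold^0.32 = 8.9675^0.32 ≈ 2.0177.

y_gold ≈ 2.018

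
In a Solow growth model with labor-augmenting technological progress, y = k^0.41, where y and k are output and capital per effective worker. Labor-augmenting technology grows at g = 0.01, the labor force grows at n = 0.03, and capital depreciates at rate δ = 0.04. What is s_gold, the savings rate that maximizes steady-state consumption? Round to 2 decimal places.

n + g + δ = 0.03 + 0.01 + 0.04 = 0.08.
At the golden rule MPK = n+g+δ, and in any Cobb-Douglas steady state s = (n+g+δ)·k/y = MPK·k/y = capital's share 0.41.

s_gold = 0.41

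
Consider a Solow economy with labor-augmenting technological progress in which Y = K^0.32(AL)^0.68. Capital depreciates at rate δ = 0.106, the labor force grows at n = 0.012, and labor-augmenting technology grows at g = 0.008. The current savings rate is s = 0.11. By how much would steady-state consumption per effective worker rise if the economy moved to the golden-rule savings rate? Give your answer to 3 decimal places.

Break-even investment rate: n + g + δ = 0.012 + 0.008 + 0.106 = 0.126.
Current steady state (s = 0.11): k* = (0.11/0.126)^(1/0.68) ≈ 0.8190, y* = 0.8190^0.32 ≈ 0.9381, c* = (1−0.11)·0.9381 ≈ 0.8349.
Setting f'(k) = n+g+δ gives 0.32·k^(0.32−1) = 0.126, hence k_gold = (0.32/0.126)^(1/0.68) ≈ 3.9379.
y_gold = 3.9379^0.32 ≈ 1.5505, c_gold = y_gold − 0.126·k_gold ≈ 1.0544.
Gain: Δc = 1.0544 − 0.8349 ≈ 0.2195.

Δc ≈ 0.219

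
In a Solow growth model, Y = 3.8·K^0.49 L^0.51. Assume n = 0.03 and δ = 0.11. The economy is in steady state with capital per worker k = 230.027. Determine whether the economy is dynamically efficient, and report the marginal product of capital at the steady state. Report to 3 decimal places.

Capital per worker breaks even when investment replaces (n + δ)·k; here n + δ = 0.14.
MPK = 0.49·3.8·k^(0.49−1) = 0.49·3.8·230.027^(-0.51) ≈ 0.1163.
MPK < 0.14, so the economy is dynamically inefficient (over-saving).

dynamically inefficient; MPK ≈ 0.116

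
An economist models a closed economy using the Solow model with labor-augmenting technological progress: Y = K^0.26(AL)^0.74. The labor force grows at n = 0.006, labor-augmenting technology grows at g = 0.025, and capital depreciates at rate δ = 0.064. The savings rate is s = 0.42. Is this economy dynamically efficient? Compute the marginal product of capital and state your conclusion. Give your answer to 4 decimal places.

Capital per effective worker breaks even when investment replaces (n + g + δ)·k; here n + g + δ = 0.095.
Steady-state k*: s·k^0.26 = 0.095·k gives k* = (0.42/0.095)^(1/0.74) ≈ 7.4530.
MPK = 0.26·7.4530^(-0.74) ≈ 0.0588.
MPK < n+g+δ = 0.095, so the economy is dynamically inefficient (over-saving).

dynamically inefficient; MPK ≈ 0.0588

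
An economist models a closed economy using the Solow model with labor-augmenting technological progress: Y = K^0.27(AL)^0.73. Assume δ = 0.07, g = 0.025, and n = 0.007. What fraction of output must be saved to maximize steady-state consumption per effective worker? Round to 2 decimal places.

n + g + δ = 0.007 + 0.025 + 0.07 = 0.102.
At the golden rule MPK = n+g+δ, and in any Cobb-Douglas steady state s = (n+g+δ)·k/y = MPK·k/y = capital's share 0.27.

s_gold = 0.27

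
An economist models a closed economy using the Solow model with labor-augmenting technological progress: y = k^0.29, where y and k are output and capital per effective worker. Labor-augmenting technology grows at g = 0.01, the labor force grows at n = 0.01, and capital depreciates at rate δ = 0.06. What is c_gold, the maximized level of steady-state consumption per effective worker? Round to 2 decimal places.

The effective depreciation rate is n + g + δ = 0.01 + 0.01 + 0.06 = 0.08.
Maximizing c = f(k) − (n+g+δ)·k gives f'(k) = n+g+δ, i.e. 0.29·k^(0.29−1) = 0.08, so k_gold = (0.29/0.08)^(1/0.71) ≈ 6.1342.
y_gold = 6.1342^0.29 ≈ 1.6922.
c_gold = y_gold − (n+g+δ)·k_gold = 1.6922 − 0.08·6.1342 ≈ 1.2015.

c_gold ≈ 1.20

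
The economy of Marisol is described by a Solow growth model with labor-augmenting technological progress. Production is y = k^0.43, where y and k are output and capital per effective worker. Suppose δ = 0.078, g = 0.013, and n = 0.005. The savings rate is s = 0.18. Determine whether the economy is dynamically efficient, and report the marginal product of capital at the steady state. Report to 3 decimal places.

dynamically efficient; MPK ≈ 0.229

n + g + δ = 0.005 + 0.013 + 0.078 = 0.096.
Steady-state k*: s·k^0.43 = 0.096·k gives k* = (0.18/0.096)^(1/0.57) ≈ 3.0127.
MPK = 0.43·3.0127^(-0.57) ≈ 0.2293.
MPK > n+g+δ = 0.096, so the economy is dynamically efficient (under-saving).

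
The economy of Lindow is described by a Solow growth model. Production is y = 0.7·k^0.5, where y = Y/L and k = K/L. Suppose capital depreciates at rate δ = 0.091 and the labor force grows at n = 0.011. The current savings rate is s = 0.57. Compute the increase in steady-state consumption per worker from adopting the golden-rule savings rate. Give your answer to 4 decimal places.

Δc ≈ 0.0235

n + δ = 0.011 + 0.091 = 0.102.
Current steady state (s = 0.57): k* = (0.57·0.7/0.102)^(1/0.5) ≈ 15.3019, y* = 0.7·15.3019^0.5 ≈ 2.7382, c* = (1−0.57)·2.7382 ≈ 1.1774.
Maximizing c = f(k) − (n+δ)·k gives f'(k) = n+δ, i.e. 0.5·0.7·k^(0.5−1) = 0.102, so k_gold = (0.5·0.7/0.102)^(1/0.5) ≈ 11.7743.
y_gold = 0.7·11.7743^0.5 ≈ 2.4020, c_gold = y_gold − 0.102·k_gold ≈ 1.2010.
Gain: Δc = 1.2010 − 1.1774 ≈ 0.0235.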